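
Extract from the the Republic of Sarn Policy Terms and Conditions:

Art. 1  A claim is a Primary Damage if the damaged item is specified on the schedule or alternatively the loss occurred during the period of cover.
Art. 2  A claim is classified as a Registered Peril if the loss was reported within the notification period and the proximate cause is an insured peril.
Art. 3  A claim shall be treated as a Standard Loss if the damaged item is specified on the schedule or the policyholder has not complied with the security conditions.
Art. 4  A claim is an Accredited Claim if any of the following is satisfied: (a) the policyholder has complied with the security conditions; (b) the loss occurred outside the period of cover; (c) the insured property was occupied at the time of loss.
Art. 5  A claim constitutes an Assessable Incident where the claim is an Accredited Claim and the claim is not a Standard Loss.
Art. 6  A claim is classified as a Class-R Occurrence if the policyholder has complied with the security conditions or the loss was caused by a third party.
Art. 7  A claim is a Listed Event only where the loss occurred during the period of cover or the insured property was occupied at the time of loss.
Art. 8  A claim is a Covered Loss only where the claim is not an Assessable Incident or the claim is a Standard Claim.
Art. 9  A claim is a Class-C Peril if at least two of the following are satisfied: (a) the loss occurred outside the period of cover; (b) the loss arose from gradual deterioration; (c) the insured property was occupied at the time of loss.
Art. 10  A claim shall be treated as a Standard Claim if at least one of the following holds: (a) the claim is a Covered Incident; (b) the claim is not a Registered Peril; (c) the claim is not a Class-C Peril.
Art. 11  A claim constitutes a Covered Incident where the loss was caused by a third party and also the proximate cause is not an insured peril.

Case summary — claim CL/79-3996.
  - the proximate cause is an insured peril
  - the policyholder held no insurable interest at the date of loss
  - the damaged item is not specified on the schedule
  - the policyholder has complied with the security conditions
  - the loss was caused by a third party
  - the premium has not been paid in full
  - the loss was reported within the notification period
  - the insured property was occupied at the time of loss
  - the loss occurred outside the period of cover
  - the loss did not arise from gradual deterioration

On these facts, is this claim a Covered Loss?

No

article 4 — Accredited Claim: [the policyholder has complied with the security conditions? yes] OR [the loss occurred outside the period of cover? yes] OR [the insured property was occupied at the time of loss? yes] → satisfied.
article 3 — Standard Loss: [the damaged item is specified on the schedule? no] OR [the policyholder has not complied with the security conditions? no] → not satisfied.
article 5 — Assessable Incident: [Accredited Claim (article 4)? yes] AND [not a Standard Loss (article 3)? yes] → satisfied.
article 11 — Covered Incident: [the loss was caused by a third party? yes] AND [the proximate cause is not an insured peril? no] → not satisfied.
article 2 — Registered Peril: [the loss was reported within the notification period? yes] AND [the proximate cause is an insured peril? yes] → satisfied.
article 9 — Class-C Peril: the loss occurred outside the period of cover? yes; the loss arose from gradual deterioration? no; the insured property was occupied at the time of loss? yes — 2 of 3 hold (need ≥2) → satisfied.
article 10 — Standard Claim: [Covered Incident (article 11)? no] OR [not a Registered Peril (article 2)? no] OR [not a Class-C Peril (article 9)? no] → not satisfied.
article 8 — Covered Loss: [not an Assessable Incident (article 5)? no] OR [Standard Claim (article 10)? no] → not satisfied.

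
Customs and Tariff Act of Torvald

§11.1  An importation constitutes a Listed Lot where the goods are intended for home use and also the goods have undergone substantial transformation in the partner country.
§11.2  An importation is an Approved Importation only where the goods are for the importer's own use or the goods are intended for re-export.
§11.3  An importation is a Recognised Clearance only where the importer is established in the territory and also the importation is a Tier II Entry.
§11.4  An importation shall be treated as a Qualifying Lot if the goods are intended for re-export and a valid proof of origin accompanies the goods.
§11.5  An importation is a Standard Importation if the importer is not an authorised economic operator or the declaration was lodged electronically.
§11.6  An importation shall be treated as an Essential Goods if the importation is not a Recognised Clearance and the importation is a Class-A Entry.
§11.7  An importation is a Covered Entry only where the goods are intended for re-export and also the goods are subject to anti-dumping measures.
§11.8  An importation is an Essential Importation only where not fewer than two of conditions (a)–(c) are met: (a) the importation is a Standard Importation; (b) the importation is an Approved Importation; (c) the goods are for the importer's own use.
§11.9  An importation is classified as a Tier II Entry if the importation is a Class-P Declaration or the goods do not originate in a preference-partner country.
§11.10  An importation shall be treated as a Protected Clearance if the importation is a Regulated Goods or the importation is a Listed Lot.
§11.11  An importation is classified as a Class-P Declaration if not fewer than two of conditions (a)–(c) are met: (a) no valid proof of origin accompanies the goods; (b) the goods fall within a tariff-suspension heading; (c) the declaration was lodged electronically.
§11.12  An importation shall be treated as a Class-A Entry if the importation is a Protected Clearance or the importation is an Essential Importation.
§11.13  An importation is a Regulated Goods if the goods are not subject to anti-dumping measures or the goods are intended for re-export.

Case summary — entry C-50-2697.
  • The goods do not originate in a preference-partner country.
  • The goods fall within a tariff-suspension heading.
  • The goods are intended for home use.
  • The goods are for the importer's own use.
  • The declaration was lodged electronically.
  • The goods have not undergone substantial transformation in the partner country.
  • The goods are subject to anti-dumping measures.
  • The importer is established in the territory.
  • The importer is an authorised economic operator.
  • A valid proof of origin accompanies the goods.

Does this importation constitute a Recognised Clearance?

Under §11.11: no valid proof of origin accompanies the goods? no; the goods fall within a tariff-suspension heading? yes; the declaration was lodged electronically? yes — 2 of 3 hold (need ≥2) → satisfied.
Under §11.9: Class-P Declaration (§11.11)? yes; or the goods do not originate in a preference-partner country? yes. So the importation is a Tier II Entry.
Under §11.3: the importer is established in the territory? yes; and Tier II Entry (§11.9)? yes. So the importation is a Recognised Clearance.

Yes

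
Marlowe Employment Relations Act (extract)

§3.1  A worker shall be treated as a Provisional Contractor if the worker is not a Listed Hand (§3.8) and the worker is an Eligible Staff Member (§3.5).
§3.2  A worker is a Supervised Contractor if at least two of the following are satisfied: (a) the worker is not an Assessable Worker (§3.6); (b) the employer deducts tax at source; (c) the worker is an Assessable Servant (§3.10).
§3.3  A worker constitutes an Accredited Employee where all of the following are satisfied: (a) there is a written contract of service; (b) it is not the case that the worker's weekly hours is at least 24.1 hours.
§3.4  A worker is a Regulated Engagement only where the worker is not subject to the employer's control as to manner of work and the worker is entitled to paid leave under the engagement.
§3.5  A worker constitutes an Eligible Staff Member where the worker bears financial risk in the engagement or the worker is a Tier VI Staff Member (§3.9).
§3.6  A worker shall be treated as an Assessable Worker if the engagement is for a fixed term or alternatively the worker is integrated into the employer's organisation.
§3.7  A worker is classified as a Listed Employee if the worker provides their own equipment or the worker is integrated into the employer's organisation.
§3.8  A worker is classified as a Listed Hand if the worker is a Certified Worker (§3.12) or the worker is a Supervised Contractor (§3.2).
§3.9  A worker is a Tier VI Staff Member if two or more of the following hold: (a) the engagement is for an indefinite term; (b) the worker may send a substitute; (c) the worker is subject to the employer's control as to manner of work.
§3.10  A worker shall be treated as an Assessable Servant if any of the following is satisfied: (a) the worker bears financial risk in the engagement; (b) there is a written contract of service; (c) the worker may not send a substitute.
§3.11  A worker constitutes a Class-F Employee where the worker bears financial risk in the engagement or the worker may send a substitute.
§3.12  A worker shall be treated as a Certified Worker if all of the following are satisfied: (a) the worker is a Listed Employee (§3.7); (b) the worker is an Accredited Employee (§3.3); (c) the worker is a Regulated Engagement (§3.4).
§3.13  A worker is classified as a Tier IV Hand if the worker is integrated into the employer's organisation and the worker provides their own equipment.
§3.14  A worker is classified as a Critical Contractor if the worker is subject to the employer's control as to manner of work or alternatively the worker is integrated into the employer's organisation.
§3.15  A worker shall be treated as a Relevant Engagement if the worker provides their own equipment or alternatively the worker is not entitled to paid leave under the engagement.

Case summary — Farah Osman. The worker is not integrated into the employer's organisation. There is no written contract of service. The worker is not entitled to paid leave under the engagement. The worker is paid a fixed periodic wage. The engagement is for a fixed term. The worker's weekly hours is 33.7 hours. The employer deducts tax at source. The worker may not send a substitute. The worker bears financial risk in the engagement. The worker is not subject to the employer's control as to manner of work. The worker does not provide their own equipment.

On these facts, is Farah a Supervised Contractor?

Yes

§3.6 — Assessable Worker: [the engagement is for a fixed term? yes] OR [the worker is integrated into the employer's organisation? no] → satisfied.
§3.10 — Assessable Servant: [the worker bears financial risk in the engagement? yes] OR [there is a written contract of service? no] OR [the worker may not send a substitute? yes] → satisfied.
§3.2 — Supervised Contractor: not an Assessable Worker (§3.6)? no; the employer deducts tax at source? yes; Assessable Servant (§3.10)? yes — 2 of 3 hold (need ≥2) → satisfied.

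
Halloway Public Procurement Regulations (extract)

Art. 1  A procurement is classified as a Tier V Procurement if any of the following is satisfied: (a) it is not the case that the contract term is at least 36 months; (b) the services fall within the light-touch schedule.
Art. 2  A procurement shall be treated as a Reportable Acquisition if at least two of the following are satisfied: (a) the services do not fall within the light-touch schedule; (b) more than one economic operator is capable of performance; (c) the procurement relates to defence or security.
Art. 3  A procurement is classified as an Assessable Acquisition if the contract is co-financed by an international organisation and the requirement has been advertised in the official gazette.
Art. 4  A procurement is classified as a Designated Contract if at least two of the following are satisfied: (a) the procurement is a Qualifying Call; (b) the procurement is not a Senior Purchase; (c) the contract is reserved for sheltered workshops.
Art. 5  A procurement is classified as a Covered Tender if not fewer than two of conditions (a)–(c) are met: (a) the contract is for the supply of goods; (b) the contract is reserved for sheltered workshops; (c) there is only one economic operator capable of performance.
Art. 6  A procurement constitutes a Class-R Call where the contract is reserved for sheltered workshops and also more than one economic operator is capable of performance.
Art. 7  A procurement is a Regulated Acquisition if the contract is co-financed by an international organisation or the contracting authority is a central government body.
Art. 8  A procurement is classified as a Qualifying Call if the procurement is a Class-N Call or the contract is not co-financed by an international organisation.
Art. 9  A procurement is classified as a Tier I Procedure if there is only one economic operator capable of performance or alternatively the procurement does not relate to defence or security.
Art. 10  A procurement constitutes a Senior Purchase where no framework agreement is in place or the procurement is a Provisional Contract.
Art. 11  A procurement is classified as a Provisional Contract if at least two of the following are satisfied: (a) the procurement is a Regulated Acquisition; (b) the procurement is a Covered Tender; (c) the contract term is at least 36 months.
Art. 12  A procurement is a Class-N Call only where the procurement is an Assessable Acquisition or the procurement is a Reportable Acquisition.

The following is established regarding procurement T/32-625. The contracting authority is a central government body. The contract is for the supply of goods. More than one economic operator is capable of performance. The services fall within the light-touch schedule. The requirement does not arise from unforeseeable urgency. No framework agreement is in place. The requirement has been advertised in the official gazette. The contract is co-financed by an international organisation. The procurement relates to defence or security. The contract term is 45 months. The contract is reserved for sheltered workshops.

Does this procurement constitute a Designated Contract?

article 3 — Assessable Acquisition: [the contract is co-financed by an international organisation? yes] AND [the requirement has been advertised in the official gazette? yes] → satisfied.
article 2 — Reportable Acquisition: the services do not fall within the light-touch schedule? no; more than one economic operator is capable of performance? yes; the procurement relates to defence or security? yes — 2 of 3 hold (need ≥2) → satisfied.
article 12 — Class-N Call: [Assessable Acquisition (article 3)? yes] OR [Reportable Acquisition (article 2)? yes] → satisfied.
article 8 — Qualifying Call: [Class-N Call (article 12)? yes] OR [the contract is not co-financed by an international organisation? no] → satisfied.
article 7 — Regulated Acquisition: [the contract is co-financed by an international organisation? yes] OR [the contracting authority is a central government body? yes] → satisfied.
article 5 — Covered Tender: the contract is for the supply of goods? yes; the contract is reserved for sheltered workshops? yes; there is only one economic operator capable of performance? no — 2 of 3 hold (need ≥2) → satisfied.
article 11 — Provisional Contract: Regulated Acquisition (article 7)? yes; Covered Tender (article 5)? yes; contract term: 45 months ≥ 36 months? yes — 3 of 3 hold (need ≥2) → satisfied.
article 10 — Senior Purchase: [no framework agreement is in place? yes] OR [Provisional Contract (article 11)? yes] → satisfied.
article 4 — Designated Contract: Qualifying Call (article 8)? yes; not a Senior Purchase (article 10)? no; the contract is reserved for sheltered workshops? yes — 2 of 3 hold (need ≥2) → satisfied.

Yes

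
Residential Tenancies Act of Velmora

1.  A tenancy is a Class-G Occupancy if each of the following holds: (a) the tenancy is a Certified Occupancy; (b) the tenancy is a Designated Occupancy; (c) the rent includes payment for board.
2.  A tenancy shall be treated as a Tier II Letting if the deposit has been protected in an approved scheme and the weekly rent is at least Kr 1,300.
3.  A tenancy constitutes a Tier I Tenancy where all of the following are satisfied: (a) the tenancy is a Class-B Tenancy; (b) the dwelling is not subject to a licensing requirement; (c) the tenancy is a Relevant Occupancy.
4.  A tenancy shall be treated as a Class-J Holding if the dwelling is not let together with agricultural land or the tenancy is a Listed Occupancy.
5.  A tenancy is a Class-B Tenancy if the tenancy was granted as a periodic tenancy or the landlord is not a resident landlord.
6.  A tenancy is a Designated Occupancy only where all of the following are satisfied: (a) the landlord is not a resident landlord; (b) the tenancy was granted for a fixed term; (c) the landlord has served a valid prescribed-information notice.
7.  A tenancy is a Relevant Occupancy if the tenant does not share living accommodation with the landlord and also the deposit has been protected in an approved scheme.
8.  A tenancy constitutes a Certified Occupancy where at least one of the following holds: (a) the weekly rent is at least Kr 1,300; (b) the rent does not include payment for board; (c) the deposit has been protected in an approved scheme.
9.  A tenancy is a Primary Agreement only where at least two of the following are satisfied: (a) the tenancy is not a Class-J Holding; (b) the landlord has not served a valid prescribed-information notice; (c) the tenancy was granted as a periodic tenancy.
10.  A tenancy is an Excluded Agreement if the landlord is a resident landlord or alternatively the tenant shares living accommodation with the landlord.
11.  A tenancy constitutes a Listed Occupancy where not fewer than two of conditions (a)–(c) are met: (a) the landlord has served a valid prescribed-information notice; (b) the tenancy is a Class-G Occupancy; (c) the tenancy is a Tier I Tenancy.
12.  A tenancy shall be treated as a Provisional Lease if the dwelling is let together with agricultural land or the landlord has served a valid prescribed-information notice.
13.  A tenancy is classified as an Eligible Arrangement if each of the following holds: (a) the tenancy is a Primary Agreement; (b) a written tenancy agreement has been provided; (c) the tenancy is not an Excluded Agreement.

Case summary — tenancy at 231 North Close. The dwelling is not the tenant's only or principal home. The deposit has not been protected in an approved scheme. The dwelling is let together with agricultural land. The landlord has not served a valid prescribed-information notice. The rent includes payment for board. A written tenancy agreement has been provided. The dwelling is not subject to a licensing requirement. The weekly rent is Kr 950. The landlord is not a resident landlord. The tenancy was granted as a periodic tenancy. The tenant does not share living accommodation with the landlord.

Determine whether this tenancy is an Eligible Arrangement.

Under paragraph 8: weekly rent: Kr 950 ≥ Kr 1,300? no; or the rent does not include payment for board? no; or the deposit has been protected in an approved scheme? no. So the tenancy is not a Certified Occupancy.
Under paragraph 6: the landlord is not a resident landlord? yes; and the tenancy was granted for a fixed term? no; and the landlord has served a valid prescribed-information notice? no. So the tenancy is not a Designated Occupancy.
Under paragraph 1: Certified Occupancy (paragraph 8)? no; and Designated Occupancy (paragraph 6)? no; and the rent includes payment for board? yes. So the tenancy is not a Class-G Occupancy.
Under paragraph 5: the tenancy was granted as a periodic tenancy? yes; or the landlord is not a resident landlord? yes. So the tenancy is a Class-B Tenancy.
Under paragraph 7: the tenant does not share living accommodation with the landlord? yes; and the deposit has been protected in an approved scheme? no. So the tenancy is not a Relevant Occupancy.
Under paragraph 3: Class-B Tenancy (paragraph 5)? yes; and the dwelling is not subject to a licensing requirement? yes; and Relevant Occupancy (paragraph 7)? no. So the tenancy is not a Tier I Tenancy.
Under paragraph 11: the landlord has served a valid prescribed-information notice? no; Class-G Occupancy (paragraph 1)? no; Tier I Tenancy (paragraph 3)? no — 0 of 3 hold (need ≥2) → not satisfied.
Under paragraph 4: the dwelling is not let together with agricultural land? no; or Listed Occupancy (paragraph 11)? no. So the tenancy is not a Class-J Holding.
Under paragraph 9: not a Class-J Holding (paragraph 4)? yes; the landlord has not served a valid prescribed-information notice? yes; the tenancy was granted as a periodic tenancy? yes — 3 of 3 hold (need ≥2) → satisfied.
Under paragraph 10: the landlord is a resident landlord? no; or the tenant shares living accommodation with the landlord? no. So the tenancy is not an Excluded Agreement.
Under paragraph 13: Primary Agreement (paragraph 9)? yes; and a written tenancy agreement has been provided? yes; and not an Excluded Agreement (paragraph 10)? yes. So the tenancy is an Eligible Arrangement.

Yes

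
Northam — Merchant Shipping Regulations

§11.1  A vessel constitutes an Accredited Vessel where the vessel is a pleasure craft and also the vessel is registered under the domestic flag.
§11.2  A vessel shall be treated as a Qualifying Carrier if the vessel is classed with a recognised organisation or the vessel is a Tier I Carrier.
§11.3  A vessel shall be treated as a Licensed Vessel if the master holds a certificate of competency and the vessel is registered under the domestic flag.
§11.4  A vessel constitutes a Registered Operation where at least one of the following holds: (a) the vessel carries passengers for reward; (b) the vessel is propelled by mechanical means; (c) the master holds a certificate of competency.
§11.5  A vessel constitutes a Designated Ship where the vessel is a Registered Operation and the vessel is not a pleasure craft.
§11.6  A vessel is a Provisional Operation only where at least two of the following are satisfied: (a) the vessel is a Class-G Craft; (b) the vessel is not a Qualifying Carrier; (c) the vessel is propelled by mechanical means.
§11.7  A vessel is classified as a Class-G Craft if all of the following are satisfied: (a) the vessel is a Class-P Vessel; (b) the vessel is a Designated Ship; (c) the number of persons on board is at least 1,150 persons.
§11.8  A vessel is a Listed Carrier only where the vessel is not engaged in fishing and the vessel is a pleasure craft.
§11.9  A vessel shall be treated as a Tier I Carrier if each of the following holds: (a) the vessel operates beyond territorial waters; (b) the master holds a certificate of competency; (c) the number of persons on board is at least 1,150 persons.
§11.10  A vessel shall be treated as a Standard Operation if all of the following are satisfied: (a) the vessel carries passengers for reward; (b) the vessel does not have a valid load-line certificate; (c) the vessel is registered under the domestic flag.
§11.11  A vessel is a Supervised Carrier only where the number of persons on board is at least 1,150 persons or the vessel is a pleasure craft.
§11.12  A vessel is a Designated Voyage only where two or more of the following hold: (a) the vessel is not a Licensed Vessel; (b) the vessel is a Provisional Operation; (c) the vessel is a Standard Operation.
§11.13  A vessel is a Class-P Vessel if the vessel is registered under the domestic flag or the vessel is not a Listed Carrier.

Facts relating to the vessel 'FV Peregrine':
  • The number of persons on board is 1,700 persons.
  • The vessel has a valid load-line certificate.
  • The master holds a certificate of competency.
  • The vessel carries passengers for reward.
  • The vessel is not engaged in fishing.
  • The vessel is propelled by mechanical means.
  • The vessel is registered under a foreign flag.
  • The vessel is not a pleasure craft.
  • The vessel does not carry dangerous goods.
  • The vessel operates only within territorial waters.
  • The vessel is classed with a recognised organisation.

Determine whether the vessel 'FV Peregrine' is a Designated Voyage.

Yes

§11.3 — Licensed Vessel: [the master holds a certificate of competency? yes] AND [the vessel is registered under the domestic flag? no] → not satisfied.
§11.8 — Listed Carrier: [the vessel is not engaged in fishing? yes] AND [the vessel is a pleasure craft? no] → not satisfied.
§11.13 — Class-P Vessel: [the vessel is registered under the domestic flag? no] OR [not a Listed Carrier (§11.8)? yes] → satisfied.
§11.4 — Registered Operation: [the vessel carries passengers for reward? yes] OR [the vessel is propelled by mechanical means? yes] OR [the master holds a certificate of competency? yes] → satisfied.
§11.5 — Designated Ship: [Registered Operation (§11.4)? yes] AND [the vessel is not a pleasure craft? yes] → satisfied.
§11.7 — Class-G Craft: [Class-P Vessel (§11.13)? yes] AND [Designated Ship (§11.5)? yes] AND [number of persons on board: 1,700 persons ≥ 1,150 persons? yes] → satisfied.
§11.9 — Tier I Carrier: [the vessel operates beyond territorial waters? no] AND [the master holds a certificate of competency? yes] AND [number of persons on board: 1,700 persons ≥ 1,150 persons? yes] → not satisfied.
§11.2 — Qualifying Carrier: [the vessel is classed with a recognised organisation? yes] OR [Tier I Carrier (§11.9)? no] → satisfied.
§11.6 — Provisional Operation: Class-G Craft (§11.7)? yes; not a Qualifying Carrier (§11.2)? no; the vessel is propelled by mechanical means? yes — 2 of 3 hold (need ≥2) → satisfied.
§11.10 — Standard Operation: [the vessel carries passengers for reward? yes] AND [the vessel does not have a valid load-line certificate? no] AND [the vessel is registered under the domestic flag? no] → not satisfied.
§11.12 — Designated Voyage: not a Licensed Vessel (§11.3)? yes; Provisional Operation (§11.6)? yes; Standard Operation (§11.10)? no — 2 of 3 hold (need ≥2) → satisfied.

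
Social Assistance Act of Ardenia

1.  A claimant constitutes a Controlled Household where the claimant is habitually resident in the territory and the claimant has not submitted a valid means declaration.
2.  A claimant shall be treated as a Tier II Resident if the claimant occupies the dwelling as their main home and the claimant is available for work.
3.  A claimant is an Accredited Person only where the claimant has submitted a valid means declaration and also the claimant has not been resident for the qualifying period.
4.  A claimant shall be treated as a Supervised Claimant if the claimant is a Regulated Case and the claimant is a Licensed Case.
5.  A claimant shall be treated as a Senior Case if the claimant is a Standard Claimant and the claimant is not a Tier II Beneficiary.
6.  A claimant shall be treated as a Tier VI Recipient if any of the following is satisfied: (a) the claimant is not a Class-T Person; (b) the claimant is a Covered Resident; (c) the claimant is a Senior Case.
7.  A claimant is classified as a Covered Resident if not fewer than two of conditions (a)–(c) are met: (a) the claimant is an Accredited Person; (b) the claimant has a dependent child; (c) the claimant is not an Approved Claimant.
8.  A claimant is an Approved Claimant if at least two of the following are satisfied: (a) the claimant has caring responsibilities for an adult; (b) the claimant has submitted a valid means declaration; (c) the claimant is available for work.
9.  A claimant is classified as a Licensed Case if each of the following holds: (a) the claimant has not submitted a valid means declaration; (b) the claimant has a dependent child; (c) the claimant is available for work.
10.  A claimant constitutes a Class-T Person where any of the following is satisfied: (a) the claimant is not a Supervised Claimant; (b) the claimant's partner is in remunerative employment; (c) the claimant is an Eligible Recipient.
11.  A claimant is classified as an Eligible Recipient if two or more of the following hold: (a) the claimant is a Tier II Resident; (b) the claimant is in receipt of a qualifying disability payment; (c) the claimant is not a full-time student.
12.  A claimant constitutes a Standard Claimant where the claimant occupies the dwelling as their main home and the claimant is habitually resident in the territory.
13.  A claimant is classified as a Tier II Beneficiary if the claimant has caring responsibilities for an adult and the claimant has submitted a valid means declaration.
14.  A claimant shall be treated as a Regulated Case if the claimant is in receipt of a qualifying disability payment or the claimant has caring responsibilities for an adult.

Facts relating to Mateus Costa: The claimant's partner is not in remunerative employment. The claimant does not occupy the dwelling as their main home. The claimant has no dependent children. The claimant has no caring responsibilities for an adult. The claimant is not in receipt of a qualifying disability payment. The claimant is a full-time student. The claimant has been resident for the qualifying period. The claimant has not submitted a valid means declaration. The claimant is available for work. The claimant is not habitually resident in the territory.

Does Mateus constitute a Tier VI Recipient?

paragraph 14 — Regulated Case: [the claimant is in receipt of a qualifying disability payment? no] OR [the claimant has caring responsibilities for an adult? no] → not satisfied.
paragraph 9 — Licensed Case: [the claimant has not submitted a valid means declaration? yes] AND [the claimant has a dependent child? no] AND [the claimant is available for work? yes] → not satisfied.
paragraph 4 — Supervised Claimant: [Regulated Case (paragraph 14)? no] AND [Licensed Case (paragraph 9)? no] → not satisfied.
paragraph 2 — Tier II Resident: [the claimant occupies the dwelling as their main home? no] AND [the claimant is available for work? yes] → not satisfied.
paragraph 11 — Eligible Recipient: Tier II Resident (paragraph 2)? no; the claimant is in receipt of a qualifying disability payment? no; the claimant is not a full-time student? no — 0 of 3 hold (need ≥2) → not satisfied.
paragraph 10 — Class-T Person: [not a Supervised Claimant (paragraph 4)? yes] OR [the claimant's partner is in remunerative employment? no] OR [Eligible Recipient (paragraph 11)? no] → satisfied.
paragraph 3 — Accredited Person: [the claimant has submitted a valid means declaration? no] AND [the claimant has not been resident for the qualifying period? no] → not satisfied.
paragraph 8 — Approved Claimant: the claimant has caring responsibilities for an adult? no; the claimant has submitted a valid means declaration? no; the claimant is available for work? yes — 1 of 3 hold (need ≥2) → not satisfied.
paragraph 7 — Covered Resident: Accredited Person (paragraph 3)? no; the claimant has a dependent child? no; not an Approved Claimant (paragraph 8)? yes — 1 of 3 hold (need ≥2) → not satisfied.
paragraph 12 — Standard Claimant: [the claimant occupies the dwelling as their main home? no] AND [the claimant is habitually resident in the territory? no] → not satisfied.
paragraph 13 — Tier II Beneficiary: [the claimant has caring responsibilities for an adult? no] AND [the claimant has submitted a valid means declaration? no] → not satisfied.
paragraph 5 — Senior Case: [Standard Claimant (paragraph 12)? no] AND [not a Tier II Beneficiary (paragraph 13)? yes] → not satisfied.
paragraph 6 — Tier VI Recipient: [not a Class-T Person (paragraph 10)? no] OR [Covered Resident (paragraph 7)? no] OR [Senior Case (paragraph 5)? no] → not satisfied.

No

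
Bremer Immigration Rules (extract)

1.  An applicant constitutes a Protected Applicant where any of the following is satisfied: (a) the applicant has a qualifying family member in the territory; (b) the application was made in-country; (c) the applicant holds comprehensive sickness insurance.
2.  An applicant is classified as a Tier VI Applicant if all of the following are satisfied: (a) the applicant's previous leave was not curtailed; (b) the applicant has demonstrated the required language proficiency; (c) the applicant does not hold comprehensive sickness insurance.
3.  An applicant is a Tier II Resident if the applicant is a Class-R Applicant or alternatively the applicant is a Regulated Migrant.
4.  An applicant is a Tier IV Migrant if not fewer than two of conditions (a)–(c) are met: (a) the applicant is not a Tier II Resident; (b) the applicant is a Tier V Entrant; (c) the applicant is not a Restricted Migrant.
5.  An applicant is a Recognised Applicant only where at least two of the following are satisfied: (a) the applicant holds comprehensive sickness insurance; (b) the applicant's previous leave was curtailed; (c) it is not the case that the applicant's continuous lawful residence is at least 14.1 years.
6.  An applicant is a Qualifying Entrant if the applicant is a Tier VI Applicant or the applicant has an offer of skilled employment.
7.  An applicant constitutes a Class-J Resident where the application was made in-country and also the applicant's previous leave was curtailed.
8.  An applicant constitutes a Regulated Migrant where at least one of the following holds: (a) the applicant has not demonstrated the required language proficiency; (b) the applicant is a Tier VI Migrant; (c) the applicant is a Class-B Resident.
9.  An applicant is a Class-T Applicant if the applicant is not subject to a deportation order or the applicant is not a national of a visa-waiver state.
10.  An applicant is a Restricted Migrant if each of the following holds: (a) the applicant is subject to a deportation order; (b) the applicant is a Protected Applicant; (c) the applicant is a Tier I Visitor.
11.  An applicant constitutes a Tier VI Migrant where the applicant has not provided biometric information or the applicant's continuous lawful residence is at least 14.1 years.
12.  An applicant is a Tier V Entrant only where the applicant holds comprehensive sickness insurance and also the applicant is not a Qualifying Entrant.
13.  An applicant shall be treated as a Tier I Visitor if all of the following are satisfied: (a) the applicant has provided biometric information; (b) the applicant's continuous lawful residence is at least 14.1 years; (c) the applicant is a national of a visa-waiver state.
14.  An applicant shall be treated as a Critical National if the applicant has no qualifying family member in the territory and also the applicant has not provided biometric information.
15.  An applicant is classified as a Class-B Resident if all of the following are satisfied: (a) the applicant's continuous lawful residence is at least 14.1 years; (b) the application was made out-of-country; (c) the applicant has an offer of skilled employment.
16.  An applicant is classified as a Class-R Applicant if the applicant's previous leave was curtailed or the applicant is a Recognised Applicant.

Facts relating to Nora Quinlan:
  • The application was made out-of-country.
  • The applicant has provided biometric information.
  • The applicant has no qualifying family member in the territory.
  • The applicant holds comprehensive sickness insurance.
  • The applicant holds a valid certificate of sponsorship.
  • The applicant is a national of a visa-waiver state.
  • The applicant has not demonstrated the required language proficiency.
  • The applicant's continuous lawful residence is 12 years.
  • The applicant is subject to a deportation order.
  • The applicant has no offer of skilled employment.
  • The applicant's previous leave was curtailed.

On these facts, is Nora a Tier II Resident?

paragraph 5 — Recognised Applicant: the applicant holds comprehensive sickness insurance? yes; the applicant's previous leave was curtailed? yes; applicant's continuous lawful residence: 12 years ≥ 14.1 years? no, so negated condition yes — 3 of 3 hold (need ≥2) → satisfied.
paragraph 16 — Class-R Applicant: [the applicant's previous leave was curtailed? yes] OR [Recognised Applicant (paragraph 5)? yes] → satisfied.
paragraph 11 — Tier VI Migrant: [the applicant has not provided biometric information? no] OR [applicant's continuous lawful residence: 12 years ≥ 14.1 years? no] → not satisfied.
paragraph 15 — Class-B Resident: [applicant's continuous lawful residence: 12 years ≥ 14.1 years? no] AND [the application was made out-of-country? yes] AND [the applicant has an offer of skilled employment? no] → not satisfied.
paragraph 8 — Regulated Migrant: [the applicant has not demonstrated the required language proficiency? yes] OR [Tier VI Migrant (paragraph 11)? no] OR [Class-B Resident (paragraph 15)? no] → satisfied.
paragraph 3 — Tier II Resident: [Class-R Applicant (paragraph 16)? yes] OR [Regulated Migrant (paragraph 8)? yes] → satisfied.

Yes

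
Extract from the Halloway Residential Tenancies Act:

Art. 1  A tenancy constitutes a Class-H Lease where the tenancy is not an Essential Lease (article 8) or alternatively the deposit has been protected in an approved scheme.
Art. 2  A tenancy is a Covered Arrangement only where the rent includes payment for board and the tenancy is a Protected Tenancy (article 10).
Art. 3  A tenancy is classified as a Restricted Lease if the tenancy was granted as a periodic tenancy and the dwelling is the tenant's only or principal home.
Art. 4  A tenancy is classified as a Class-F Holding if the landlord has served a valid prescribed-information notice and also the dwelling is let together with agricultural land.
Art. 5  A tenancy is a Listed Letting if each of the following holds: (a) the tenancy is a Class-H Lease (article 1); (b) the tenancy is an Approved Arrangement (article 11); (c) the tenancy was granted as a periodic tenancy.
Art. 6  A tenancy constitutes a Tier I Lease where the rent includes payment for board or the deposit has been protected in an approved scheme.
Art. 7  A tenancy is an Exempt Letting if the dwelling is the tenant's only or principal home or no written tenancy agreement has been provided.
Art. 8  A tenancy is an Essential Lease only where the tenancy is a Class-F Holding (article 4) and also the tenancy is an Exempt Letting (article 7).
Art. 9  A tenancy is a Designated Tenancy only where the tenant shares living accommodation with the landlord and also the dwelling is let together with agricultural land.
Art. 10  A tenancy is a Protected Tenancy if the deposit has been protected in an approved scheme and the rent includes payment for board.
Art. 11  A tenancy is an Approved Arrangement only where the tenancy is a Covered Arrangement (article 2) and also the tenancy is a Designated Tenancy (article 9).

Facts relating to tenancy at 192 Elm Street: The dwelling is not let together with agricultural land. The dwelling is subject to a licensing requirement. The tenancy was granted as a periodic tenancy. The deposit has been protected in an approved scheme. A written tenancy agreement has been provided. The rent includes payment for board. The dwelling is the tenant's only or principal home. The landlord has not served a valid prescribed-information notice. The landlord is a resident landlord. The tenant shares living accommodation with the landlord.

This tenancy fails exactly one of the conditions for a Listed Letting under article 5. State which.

Approved Arrangement

article 4 — Class-F Holding: [the landlord has served a valid prescribed-information notice? no] AND [the dwelling is let together with agricultural land? no] → not satisfied.
article 7 — Exempt Letting: [the dwelling is the tenant's only or principal home? yes] OR [no written tenancy agreement has been provided? no] → satisfied.
article 8 — Essential Lease: [Class-F Holding (article 4)? no] AND [Exempt Letting (article 7)? yes] → not satisfied.
article 1 — Class-H Lease: [not an Essential Lease (article 8)? yes] OR [the deposit has been protected in an approved scheme? yes] → satisfied.
article 10 — Protected Tenancy: [the deposit has been protected in an approved scheme? yes] AND [the rent includes payment for board? yes] → satisfied.
article 2 — Covered Arrangement: [the rent includes payment for board? yes] AND [Protected Tenancy (article 10)? yes] → satisfied.
article 9 — Designated Tenancy: [the tenant shares living accommodation with the landlord? yes] AND [the dwelling is let together with agricultural land? no] → not satisfied.
article 11 — Approved Arrangement: [Covered Arrangement (article 2)? yes] AND [Designated Tenancy (article 9)? no] → not satisfied.
article 5 — Listed Letting: [Class-H Lease (article 1)? yes] AND [Approved Arrangement (article 11)? no] AND [the tenancy was granted as a periodic tenancy? yes] → not satisfied.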